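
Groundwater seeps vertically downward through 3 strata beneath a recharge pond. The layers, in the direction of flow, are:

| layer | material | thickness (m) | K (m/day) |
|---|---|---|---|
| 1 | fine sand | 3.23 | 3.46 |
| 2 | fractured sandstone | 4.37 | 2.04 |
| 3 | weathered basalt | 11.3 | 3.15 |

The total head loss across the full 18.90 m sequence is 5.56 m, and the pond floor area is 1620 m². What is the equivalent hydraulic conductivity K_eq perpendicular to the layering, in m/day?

2.84

Flow is perpendicular to layering, so the layers act in series and the equivalent K is the thickness-weighted harmonic mean.
Total thickness L = 3.23 + 4.37 + 11.3 = 18.90 m.
Σ(b_i/K_i) = 3.23/3.46 + 4.37/2.04 + 11.3/3.15 = 6.663 d.
K_eq = L / Σ(b_i/K_i) = 18.90 / 6.663 = 2.837 m/day.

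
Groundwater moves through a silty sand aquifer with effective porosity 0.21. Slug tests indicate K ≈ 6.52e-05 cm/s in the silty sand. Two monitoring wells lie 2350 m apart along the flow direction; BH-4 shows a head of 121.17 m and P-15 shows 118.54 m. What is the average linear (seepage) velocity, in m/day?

0.000300

Convert K: 6.52e-05 cm/s × 864 = 0.05633 m/day.
Hydraulic gradient i = (121.17 − 118.54) / 2350 = 2.63 / 2350 = 0.001119.
Darcy flux q = K · i = 0.05633 × 0.001119 = 6.304e-05 m/day.
Seepage velocity v = q / n_e = 6.304e-05 / 0.21 = 0.0003002 m/day.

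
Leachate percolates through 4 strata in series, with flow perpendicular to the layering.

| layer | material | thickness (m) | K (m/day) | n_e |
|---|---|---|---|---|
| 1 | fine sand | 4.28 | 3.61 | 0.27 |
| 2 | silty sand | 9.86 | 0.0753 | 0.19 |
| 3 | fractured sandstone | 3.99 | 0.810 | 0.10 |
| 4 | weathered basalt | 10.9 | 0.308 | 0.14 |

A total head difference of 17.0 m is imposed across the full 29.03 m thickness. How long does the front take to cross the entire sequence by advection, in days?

With flow normal to the layers, continuity requires the same specific discharge q through every layer.
Σ(b_i/K_i) = 4.28/3.61 + 9.86/0.0753 + 3.99/0.810 + 10.9/0.308 = 172.4 d.
q = Δh / Σ(b_i/K_i) = 17.0 / 172.4 = 0.09858 m/day.
In each layer the seepage velocity is v_i = q/n_i, so the layer transit time is t_i = b_i·n_i / q:
  layer 1 (fine sand): t_1 = 4.28 × 0.27 / 0.09858 = 11.72 d
  layer 2 (silty sand): t_2 = 9.86 × 0.19 / 0.09858 = 19.00 d
  layer 3 (fractured sandstone): t_3 = 3.99 × 0.10 / 0.09858 = 4.047 d
  layer 4 (weathered basalt): t_4 = 10.9 × 0.14 / 0.09858 = 15.48 d
Total t = Σ t_i = 50.25 days.

50.3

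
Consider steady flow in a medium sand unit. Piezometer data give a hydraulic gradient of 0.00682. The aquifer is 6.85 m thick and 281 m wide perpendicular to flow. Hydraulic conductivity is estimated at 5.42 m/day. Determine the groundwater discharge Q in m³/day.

Cross-sectional area A = 281 × 6.85 = 1925 m².
Hydraulic gradient i = 0.00682.
Darcy's law: Q = K · A · i = 5.420 × 1925 × 0.006820 = 71.15 m³/day.

71.2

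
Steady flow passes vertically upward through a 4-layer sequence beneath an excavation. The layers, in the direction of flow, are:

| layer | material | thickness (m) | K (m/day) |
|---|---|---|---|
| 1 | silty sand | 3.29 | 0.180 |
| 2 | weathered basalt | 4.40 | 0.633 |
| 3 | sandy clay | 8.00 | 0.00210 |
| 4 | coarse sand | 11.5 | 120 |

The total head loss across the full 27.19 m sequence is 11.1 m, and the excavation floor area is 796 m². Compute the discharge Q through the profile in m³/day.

Flow is perpendicular to layering, so the layers act in series and the equivalent K is the thickness-weighted harmonic mean.
Total thickness L = 3.29 + 4.40 + 8.00 + 11.5 = 27.19 m.
Σ(b_i/K_i) = 3.29/0.180 + 4.40/0.633 + 8.00/0.00210 + 11.5/120 = 3835 d.
K_eq = L / Σ(b_i/K_i) = 27.19 / 3835 = 0.007090 m/day.
Q = K_eq · A · (Δh/L) = 0.007090 × 796 × (11.1/27.19) = 2.304 m³/day.

2.30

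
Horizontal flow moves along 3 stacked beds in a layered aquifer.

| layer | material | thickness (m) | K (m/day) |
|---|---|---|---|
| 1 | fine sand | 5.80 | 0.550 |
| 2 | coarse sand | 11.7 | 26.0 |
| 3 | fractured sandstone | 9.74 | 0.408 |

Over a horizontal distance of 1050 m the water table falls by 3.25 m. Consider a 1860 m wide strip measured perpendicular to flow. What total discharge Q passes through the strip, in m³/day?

Flow is parallel to layering, so each bed carries its own Darcy discharge and the transmissivities add.
Σ(K_i·b_i) = 0.550×5.80 + 26.0×11.7 + 0.408×9.74 = 311.4 m²/day.
Hydraulic gradient i = Δh / L = 3.25 / 1050 = 0.003095.
Q = Σ(K_i·b_i) · W · i = 311.4 × 1860 × 0.003095 = 1793 m³/day.

1790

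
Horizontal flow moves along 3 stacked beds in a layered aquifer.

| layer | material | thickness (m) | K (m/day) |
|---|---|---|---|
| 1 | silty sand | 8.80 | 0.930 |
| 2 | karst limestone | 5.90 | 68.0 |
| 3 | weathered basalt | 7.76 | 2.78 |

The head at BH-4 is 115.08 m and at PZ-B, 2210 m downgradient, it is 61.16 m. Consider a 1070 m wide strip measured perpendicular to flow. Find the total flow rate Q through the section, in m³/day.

11300

Flow is parallel to layering, so each bed carries its own Darcy discharge and the transmissivities add.
Σ(K_i·b_i) = 0.930×8.80 + 68.0×5.90 + 2.78×7.76 = 431.0 m²/day.
Hydraulic gradient i = (115.08 − 61.16) / 2210 = 53.92 / 2210 = 0.02440.
Q = Σ(K_i·b_i) · W · i = 431.0 × 1070 × 0.02440 = 11251 m³/day.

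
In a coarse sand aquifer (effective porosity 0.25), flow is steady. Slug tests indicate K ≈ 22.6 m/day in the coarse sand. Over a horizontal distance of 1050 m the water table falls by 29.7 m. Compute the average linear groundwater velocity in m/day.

Hydraulic gradient i = Δh / L = 29.7 / 1050 = 0.02829.
Darcy flux q = K · i = 22.60 × 0.02829 = 0.6393 m/day.
Seepage velocity v = q / n_e = 0.6393 / 0.25 = 2.557 m/day.

2.56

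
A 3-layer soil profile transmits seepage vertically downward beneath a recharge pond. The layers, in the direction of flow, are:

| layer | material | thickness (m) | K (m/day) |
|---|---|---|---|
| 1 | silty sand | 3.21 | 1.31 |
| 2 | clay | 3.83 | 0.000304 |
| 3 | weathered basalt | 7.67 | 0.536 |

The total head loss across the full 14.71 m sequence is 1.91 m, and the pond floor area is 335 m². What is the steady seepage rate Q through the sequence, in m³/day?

Flow is perpendicular to layering, so the layers act in series and the equivalent K is the thickness-weighted harmonic mean.
Total thickness L = 3.21 + 3.83 + 7.67 = 14.71 m.
Σ(b_i/K_i) = 3.21/1.31 + 3.83/0.000304 + 7.67/0.536 = 12615 d.
K_eq = L / Σ(b_i/K_i) = 14.71 / 12615 = 0.001166 m/day.
Q = K_eq · A · (Δh/L) = 0.001166 × 335 × (1.91/14.71) = 0.05072 m³/day.

0.0507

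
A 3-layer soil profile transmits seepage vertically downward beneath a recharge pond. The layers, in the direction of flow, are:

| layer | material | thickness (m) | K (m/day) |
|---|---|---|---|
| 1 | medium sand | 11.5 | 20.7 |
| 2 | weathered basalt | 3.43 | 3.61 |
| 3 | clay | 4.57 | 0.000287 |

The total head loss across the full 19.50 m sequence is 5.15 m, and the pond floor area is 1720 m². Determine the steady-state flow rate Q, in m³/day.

Flow is perpendicular to layering, so the layers act in series and the equivalent K is the thickness-weighted harmonic mean.
Total thickness L = 11.5 + 3.43 + 4.57 = 19.50 m.
Σ(b_i/K_i) = 11.5/20.7 + 3.43/3.61 + 4.57/0.000287 = 15925 d.
K_eq = L / Σ(b_i/K_i) = 19.50 / 15925 = 0.001225 m/day.
Q = K_eq · A · (Δh/L) = 0.001225 × 1720 × (5.15/19.50) = 0.5562 m³/day.

0.556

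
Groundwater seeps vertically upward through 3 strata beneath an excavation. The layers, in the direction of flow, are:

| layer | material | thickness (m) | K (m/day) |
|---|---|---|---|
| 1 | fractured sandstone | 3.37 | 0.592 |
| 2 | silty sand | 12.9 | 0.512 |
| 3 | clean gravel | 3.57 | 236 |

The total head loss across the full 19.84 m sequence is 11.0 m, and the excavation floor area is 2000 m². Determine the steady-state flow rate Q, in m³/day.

Flow is perpendicular to layering, so the layers act in series and the equivalent K is the thickness-weighted harmonic mean.
Total thickness L = 3.37 + 12.9 + 3.57 = 19.84 m.
Σ(b_i/K_i) = 3.37/0.592 + 12.9/0.512 + 3.57/236 = 30.90 d.
K_eq = L / Σ(b_i/K_i) = 19.84 / 30.90 = 0.6420 m/day.
Q = K_eq · A · (Δh/L) = 0.6420 × 2000 × (11.0/19.84) = 711.9 m³/day.

712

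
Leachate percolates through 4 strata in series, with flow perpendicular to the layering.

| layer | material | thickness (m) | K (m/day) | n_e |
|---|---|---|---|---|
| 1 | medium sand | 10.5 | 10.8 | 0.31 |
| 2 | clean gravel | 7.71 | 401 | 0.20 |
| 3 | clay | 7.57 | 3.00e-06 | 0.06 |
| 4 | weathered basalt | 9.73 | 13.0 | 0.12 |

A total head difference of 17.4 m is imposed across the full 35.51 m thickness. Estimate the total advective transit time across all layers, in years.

2550

With flow normal to the layers, continuity requires the same specific discharge q through every layer.
Σ(b_i/K_i) = 10.5/10.8 + 7.71/401 + 7.57/3.00e-06 + 9.73/13.0 = 2.523e+06 d.
q = Δh / Σ(b_i/K_i) = 17.4 / 2.523e+06 = 6.896e-06 m/day.
In each layer the seepage velocity is v_i = q/n_i, so the layer transit time is t_i = b_i·n_i / q:
  layer 1 (medium sand): t_1 = 10.5 × 0.31 / 6.896e-06 = 4.720e+05 d
  layer 2 (clean gravel): t_2 = 7.71 × 0.20 / 6.896e-06 = 2.236e+05 d
  layer 3 (clay): t_3 = 7.57 × 0.06 / 6.896e-06 = 65868 d
  layer 4 (weathered basalt): t_4 = 9.73 × 0.12 / 6.896e-06 = 1.693e+05 d
Total t = Σ t_i = 9.308e+05 days = 2549 years.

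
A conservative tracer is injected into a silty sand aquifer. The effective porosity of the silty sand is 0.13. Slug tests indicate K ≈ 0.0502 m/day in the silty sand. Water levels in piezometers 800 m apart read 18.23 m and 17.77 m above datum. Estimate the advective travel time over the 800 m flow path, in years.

Hydraulic gradient i = (18.23 − 17.77) / 800 = 0.46 / 800 = 0.0005750.
Darcy flux q = K · i = 0.05020 × 0.0005750 = 2.886e-05 m/day.
Seepage velocity v = q / n_e = 2.886e-05 / 0.13 = 0.0002220 m/day.
Travel time t = L / v = 800 / 0.0002220 = 3.603e+06 days = 9864 years.

9860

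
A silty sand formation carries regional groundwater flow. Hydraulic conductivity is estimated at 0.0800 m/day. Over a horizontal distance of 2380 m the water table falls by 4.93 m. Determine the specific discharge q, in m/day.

0.000166

Hydraulic gradient i = Δh / L = 4.93 / 2380 = 0.002071.
Specific discharge q = K · i = 0.08000 × 0.002071 = 0.0001657 m/day.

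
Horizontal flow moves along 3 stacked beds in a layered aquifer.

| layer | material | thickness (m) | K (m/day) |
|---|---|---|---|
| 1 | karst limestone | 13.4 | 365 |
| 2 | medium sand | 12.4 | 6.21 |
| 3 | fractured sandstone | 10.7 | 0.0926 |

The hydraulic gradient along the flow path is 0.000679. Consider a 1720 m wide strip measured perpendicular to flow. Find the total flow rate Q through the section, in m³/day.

Flow is parallel to layering, so each bed carries its own Darcy discharge and the transmissivities add.
Σ(K_i·b_i) = 365×13.4 + 6.21×12.4 + 0.0926×10.7 = 4969 m²/day.
Hydraulic gradient i = 0.000679.
Q = Σ(K_i·b_i) · W · i = 4969 × 1720 × 0.0006790 = 5803 m³/day.

5800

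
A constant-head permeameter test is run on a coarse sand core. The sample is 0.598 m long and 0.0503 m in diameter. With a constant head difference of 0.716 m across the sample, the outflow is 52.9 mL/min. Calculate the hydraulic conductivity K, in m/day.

Cross-sectional area A = π·(d/2)² = π × (0.0503/2)² = 0.001987 m².
Convert discharge: 52.9 mL/min = 8.817e-07 m³/s.
Darcy's law rearranged: K = Q·L / (A·Δh) = 8.817e-07 × 0.598 / (0.001987 × 0.716) = 0.0003706 m/s = 32.02 m/day.

32.0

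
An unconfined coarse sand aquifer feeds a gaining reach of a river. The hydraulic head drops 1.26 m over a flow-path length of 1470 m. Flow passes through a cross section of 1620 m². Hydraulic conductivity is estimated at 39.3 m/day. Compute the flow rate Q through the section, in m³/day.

Hydraulic gradient i = Δh / L = 1.26 / 1470 = 0.0008571.
Darcy's law: Q = K · A · i = 39.30 × 1620 × 0.0008571 = 54.57 m³/day.

54.6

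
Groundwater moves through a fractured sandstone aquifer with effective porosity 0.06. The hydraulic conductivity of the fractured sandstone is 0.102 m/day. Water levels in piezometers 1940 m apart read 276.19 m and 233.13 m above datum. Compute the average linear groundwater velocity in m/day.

Hydraulic gradient i = (276.19 − 233.13) / 1940 = 43.06 / 1940 = 0.02220.
Darcy flux q = K · i = 0.1020 × 0.02220 = 0.002264 m/day.
Seepage velocity v = q / n_e = 0.002264 / 0.06 = 0.03773 m/day.

0.0377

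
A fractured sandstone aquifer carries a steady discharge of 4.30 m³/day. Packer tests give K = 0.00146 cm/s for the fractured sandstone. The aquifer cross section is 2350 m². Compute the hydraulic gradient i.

Convert K: 0.00146 cm/s × 864 = 1.261 m/day.
From Q = K·A·i, i = Q / (K·A) = 4.30 / (1.261 × 2350) = 0.001451.

0.00145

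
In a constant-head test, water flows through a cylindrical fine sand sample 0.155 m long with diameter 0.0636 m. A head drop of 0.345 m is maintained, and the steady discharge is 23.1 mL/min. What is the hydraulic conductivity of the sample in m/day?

4.70

Cross-sectional area A = π·(d/2)² = π × (0.0636/2)² = 0.003177 m².
Convert discharge: 23.1 mL/min = 3.850e-07 m³/s.
Darcy's law rearranged: K = Q·L / (A·Δh) = 3.850e-07 × 0.155 / (0.003177 × 0.345) = 5.445e-05 m/s = 4.704 m/day.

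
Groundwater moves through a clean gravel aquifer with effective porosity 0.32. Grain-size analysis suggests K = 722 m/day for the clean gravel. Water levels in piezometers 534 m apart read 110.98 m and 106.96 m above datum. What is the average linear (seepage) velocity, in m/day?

Hydraulic gradient i = (110.98 − 106.96) / 534 = 4.02 / 534 = 0.007528.
Darcy flux q = K · i = 722.0 × 0.007528 = 5.435 m/day.
Seepage velocity v = q / n_e = 5.435 / 0.32 = 16.99 m/day.

17.0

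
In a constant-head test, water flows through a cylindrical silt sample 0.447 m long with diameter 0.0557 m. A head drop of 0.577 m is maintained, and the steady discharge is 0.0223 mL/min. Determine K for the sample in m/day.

Cross-sectional area A = π·(d/2)² = π × (0.0557/2)² = 0.002437 m².
Convert discharge: 0.0223 mL/min = 3.717e-10 m³/s.
Darcy's law rearranged: K = Q·L / (A·Δh) = 3.717e-10 × 0.447 / (0.002437 × 0.577) = 1.182e-07 m/s = 0.01021 m/day.

0.0102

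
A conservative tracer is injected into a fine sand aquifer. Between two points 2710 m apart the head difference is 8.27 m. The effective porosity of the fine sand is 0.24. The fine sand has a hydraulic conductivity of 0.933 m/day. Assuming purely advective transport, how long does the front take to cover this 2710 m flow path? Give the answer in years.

Hydraulic gradient i = Δh / L = 8.27 / 2710 = 0.003052.
Darcy flux q = K · i = 0.9330 × 0.003052 = 0.002847 m/day.
Seepage velocity v = q / n_e = 0.002847 / 0.24 = 0.01186 m/day.
Travel time t = L / v = 2710 / 0.01186 = 2.284e+05 days = 625.4 years.

625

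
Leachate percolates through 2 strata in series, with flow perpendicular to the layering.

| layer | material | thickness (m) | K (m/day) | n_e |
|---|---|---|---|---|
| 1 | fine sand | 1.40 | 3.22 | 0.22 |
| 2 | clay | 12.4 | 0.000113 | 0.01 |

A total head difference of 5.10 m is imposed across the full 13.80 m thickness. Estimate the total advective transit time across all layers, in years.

25.4

With flow normal to the layers, continuity requires the same specific discharge q through every layer.
Σ(b_i/K_i) = 1.40/3.22 + 12.4/0.000113 = 1.097e+05 d.
q = Δh / Σ(b_i/K_i) = 5.10 / 1.097e+05 = 4.648e-05 m/day.
In each layer the seepage velocity is v_i = q/n_i, so the layer transit time is t_i = b_i·n_i / q:
  layer 1 (fine sand): t_1 = 1.40 × 0.22 / 4.648e-05 = 6627 d
  layer 2 (clay): t_2 = 12.4 × 0.01 / 4.648e-05 = 2668 d
Total t = Σ t_i = 9295 days = 25.45 years.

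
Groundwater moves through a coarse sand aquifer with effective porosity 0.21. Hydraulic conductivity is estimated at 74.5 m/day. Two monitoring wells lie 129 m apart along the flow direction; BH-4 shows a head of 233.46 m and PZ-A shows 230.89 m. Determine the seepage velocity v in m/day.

7.07

Hydraulic gradient i = (233.46 − 230.89) / 129 = 2.57 / 129 = 0.01992.
Darcy flux q = K · i = 74.50 × 0.01992 = 1.484 m/day.
Seepage velocity v = q / n_e = 1.484 / 0.21 = 7.068 m/day.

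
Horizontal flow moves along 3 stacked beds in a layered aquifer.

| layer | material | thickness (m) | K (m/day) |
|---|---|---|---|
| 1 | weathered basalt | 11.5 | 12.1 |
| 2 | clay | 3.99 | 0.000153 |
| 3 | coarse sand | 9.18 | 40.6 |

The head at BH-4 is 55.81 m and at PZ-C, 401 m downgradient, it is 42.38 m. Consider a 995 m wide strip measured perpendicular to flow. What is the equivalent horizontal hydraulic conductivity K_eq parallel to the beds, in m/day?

20.7

Flow is parallel to layering, so each bed carries its own Darcy discharge and the transmissivities add.
Σ(K_i·b_i) = 12.1×11.5 + 0.000153×3.99 + 40.6×9.18 = 511.9 m²/day.
Total thickness b = 24.67 m, so K_eq = Σ(K_i·b_i)/b = 20.75 m/day.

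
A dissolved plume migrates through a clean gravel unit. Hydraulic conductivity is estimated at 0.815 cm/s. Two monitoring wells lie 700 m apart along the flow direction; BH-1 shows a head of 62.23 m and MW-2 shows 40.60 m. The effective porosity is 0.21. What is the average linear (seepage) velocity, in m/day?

104

Convert K: 0.815 cm/s × 864 = 704.2 m/day.
Hydraulic gradient i = (62.23 − 40.60) / 700 = 21.63 / 700 = 0.03090.
Darcy flux q = K · i = 704.2 × 0.03090 = 21.76 m/day.
Seepage velocity v = q / n_e = 21.76 / 0.21 = 103.6 m/day.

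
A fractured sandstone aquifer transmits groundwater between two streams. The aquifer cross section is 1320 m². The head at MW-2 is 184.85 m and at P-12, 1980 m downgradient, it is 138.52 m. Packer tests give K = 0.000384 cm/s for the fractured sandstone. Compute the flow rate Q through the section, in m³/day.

Convert K: 0.000384 cm/s × 864 = 0.3318 m/day.
Hydraulic gradient i = (184.85 − 138.52) / 1980 = 46.33 / 1980 = 0.02340.
Darcy's law: Q = K · A · i = 0.3318 × 1320 × 0.02340 = 10.25 m³/day.

10.2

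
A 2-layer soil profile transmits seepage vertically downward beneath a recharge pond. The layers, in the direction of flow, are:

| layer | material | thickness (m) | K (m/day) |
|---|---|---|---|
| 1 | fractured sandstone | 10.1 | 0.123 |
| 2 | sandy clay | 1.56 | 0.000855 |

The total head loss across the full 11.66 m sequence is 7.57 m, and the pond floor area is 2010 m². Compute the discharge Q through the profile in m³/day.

Flow is perpendicular to layering, so the layers act in series and the equivalent K is the thickness-weighted harmonic mean.
Total thickness L = 10.1 + 1.56 = 11.66 m.
Σ(b_i/K_i) = 10.1/0.123 + 1.56/0.000855 = 1907 d.
K_eq = L / Σ(b_i/K_i) = 11.66 / 1907 = 0.006115 m/day.
Q = K_eq · A · (Δh/L) = 0.006115 × 2010 × (7.57/11.66) = 7.980 m³/day.

7.98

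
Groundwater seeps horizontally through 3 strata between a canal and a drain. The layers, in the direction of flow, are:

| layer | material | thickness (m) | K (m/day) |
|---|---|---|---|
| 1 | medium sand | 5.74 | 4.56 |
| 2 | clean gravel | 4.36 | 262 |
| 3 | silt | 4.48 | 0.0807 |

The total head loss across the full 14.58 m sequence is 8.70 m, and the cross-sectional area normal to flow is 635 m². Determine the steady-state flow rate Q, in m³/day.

97.3

Flow is perpendicular to layering, so the layers act in series and the equivalent K is the thickness-weighted harmonic mean.
Total thickness L = 5.74 + 4.36 + 4.48 = 14.58 m.
Σ(b_i/K_i) = 5.74/4.56 + 4.36/262 + 4.48/0.0807 = 56.79 d.
K_eq = L / Σ(b_i/K_i) = 14.58 / 56.79 = 0.2567 m/day.
Q = K_eq · A · (Δh/L) = 0.2567 × 635 × (8.70/14.58) = 97.28 m³/day.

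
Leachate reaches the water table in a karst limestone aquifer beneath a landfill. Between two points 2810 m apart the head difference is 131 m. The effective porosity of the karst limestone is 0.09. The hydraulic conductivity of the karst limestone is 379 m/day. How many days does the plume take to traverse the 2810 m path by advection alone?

Hydraulic gradient i = Δh / L = 131 / 2810 = 0.04662.
Darcy flux q = K · i = 379.0 × 0.04662 = 17.67 m/day.
Seepage velocity v = q / n_e = 17.67 / 0.09 = 196.3 m/day.
Travel time t = L / v = 2810 / 196.3 = 14.31 days.

14.3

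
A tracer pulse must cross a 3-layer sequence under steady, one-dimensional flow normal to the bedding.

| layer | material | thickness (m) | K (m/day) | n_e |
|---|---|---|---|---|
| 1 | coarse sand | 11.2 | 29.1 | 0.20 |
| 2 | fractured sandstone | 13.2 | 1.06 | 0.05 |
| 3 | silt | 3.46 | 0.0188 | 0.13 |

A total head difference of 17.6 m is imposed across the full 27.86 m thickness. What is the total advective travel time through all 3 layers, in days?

With flow normal to the layers, continuity requires the same specific discharge q through every layer.
Σ(b_i/K_i) = 11.2/29.1 + 13.2/1.06 + 3.46/0.0188 = 196.9 d.
q = Δh / Σ(b_i/K_i) = 17.6 / 196.9 = 0.08939 m/day.
In each layer the seepage velocity is v_i = q/n_i, so the layer transit time is t_i = b_i·n_i / q:
  layer 1 (coarse sand): t_1 = 11.2 × 0.20 / 0.08939 = 25.06 d
  layer 2 (fractured sandstone): t_2 = 13.2 × 0.05 / 0.08939 = 7.383 d
  layer 3 (silt): t_3 = 3.46 × 0.13 / 0.08939 = 5.032 d
Total t = Σ t_i = 37.47 days.

37.5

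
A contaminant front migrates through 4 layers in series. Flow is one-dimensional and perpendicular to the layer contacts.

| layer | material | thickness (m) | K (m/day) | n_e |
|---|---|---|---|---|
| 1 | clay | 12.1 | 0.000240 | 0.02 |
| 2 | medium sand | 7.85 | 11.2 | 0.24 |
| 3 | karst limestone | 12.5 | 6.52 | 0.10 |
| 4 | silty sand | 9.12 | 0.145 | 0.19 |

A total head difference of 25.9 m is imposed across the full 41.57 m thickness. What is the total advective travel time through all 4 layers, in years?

With flow normal to the layers, continuity requires the same specific discharge q through every layer.
Σ(b_i/K_i) = 12.1/0.000240 + 7.85/11.2 + 12.5/6.52 + 9.12/0.145 = 50482 d.
q = Δh / Σ(b_i/K_i) = 25.9 / 50482 = 0.0005131 m/day.
In each layer the seepage velocity is v_i = q/n_i, so the layer transit time is t_i = b_i·n_i / q:
  layer 1 (clay): t_1 = 12.1 × 0.02 / 0.0005131 = 471.7 d
  layer 2 (medium sand): t_2 = 7.85 × 0.24 / 0.0005131 = 3672 d
  layer 3 (karst limestone): t_3 = 12.5 × 0.10 / 0.0005131 = 2436 d
  layer 4 (silty sand): t_4 = 9.12 × 0.19 / 0.0005131 = 3377 d
Total t = Σ t_i = 9958 days = 27.26 years.

27.3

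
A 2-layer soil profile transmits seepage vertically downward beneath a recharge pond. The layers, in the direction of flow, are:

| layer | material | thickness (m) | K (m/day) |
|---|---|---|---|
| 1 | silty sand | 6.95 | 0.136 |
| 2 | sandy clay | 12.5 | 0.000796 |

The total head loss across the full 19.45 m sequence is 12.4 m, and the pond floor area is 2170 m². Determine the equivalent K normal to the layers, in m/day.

Flow is perpendicular to layering, so the layers act in series and the equivalent K is the thickness-weighted harmonic mean.
Total thickness L = 6.95 + 12.5 = 19.45 m.
Σ(b_i/K_i) = 6.95/0.136 + 12.5/0.000796 = 15755 d.
K_eq = L / Σ(b_i/K_i) = 19.45 / 15755 = 0.001235 m/day.

0.00123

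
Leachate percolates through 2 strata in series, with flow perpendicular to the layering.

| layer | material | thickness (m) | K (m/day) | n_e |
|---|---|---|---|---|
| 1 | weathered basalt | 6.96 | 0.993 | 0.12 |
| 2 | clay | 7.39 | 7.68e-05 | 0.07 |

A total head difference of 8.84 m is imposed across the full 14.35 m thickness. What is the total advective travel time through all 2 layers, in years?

40.3

With flow normal to the layers, continuity requires the same specific discharge q through every layer.
Σ(b_i/K_i) = 6.96/0.993 + 7.39/7.68e-05 = 96231 d.
q = Δh / Σ(b_i/K_i) = 8.84 / 96231 = 9.186e-05 m/day.
In each layer the seepage velocity is v_i = q/n_i, so the layer transit time is t_i = b_i·n_i / q:
  layer 1 (weathered basalt): t_1 = 6.96 × 0.12 / 9.186e-05 = 9092 d
  layer 2 (clay): t_2 = 7.39 × 0.07 / 9.186e-05 = 5631 d
Total t = Σ t_i = 14723 days = 40.31 years.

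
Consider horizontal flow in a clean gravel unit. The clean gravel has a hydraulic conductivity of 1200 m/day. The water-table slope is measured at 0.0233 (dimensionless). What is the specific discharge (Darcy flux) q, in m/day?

Hydraulic gradient i = 0.0233.
Specific discharge q = K · i = 1200 × 0.02330 = 27.96 m/day.

28.0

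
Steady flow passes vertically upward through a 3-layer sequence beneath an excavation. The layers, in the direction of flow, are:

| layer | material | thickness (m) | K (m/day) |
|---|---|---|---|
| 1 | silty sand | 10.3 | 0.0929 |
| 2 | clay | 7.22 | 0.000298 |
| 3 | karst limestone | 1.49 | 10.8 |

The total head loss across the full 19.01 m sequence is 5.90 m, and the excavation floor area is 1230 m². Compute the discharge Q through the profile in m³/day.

0.298

Flow is perpendicular to layering, so the layers act in series and the equivalent K is the thickness-weighted harmonic mean.
Total thickness L = 10.3 + 7.22 + 1.49 = 19.01 m.
Σ(b_i/K_i) = 10.3/0.0929 + 7.22/0.000298 + 1.49/10.8 = 24339 d.
K_eq = L / Σ(b_i/K_i) = 19.01 / 24339 = 0.0007810 m/day.
Q = K_eq · A · (Δh/L) = 0.0007810 × 1230 × (5.90/19.01) = 0.2982 m³/day.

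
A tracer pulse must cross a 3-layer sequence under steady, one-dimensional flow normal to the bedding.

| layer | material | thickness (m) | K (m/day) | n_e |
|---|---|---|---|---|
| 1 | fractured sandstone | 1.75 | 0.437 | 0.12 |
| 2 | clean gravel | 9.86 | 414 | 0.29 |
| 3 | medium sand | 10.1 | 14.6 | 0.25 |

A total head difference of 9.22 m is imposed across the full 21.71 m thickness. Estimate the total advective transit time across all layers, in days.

With flow normal to the layers, continuity requires the same specific discharge q through every layer.
Σ(b_i/K_i) = 1.75/0.437 + 9.86/414 + 10.1/14.6 = 4.720 d.
q = Δh / Σ(b_i/K_i) = 9.22 / 4.720 = 1.953 m/day.
In each layer the seepage velocity is v_i = q/n_i, so the layer transit time is t_i = b_i·n_i / q:
  layer 1 (fractured sandstone): t_1 = 1.75 × 0.12 / 1.953 = 0.1075 d
  layer 2 (clean gravel): t_2 = 9.86 × 0.29 / 1.953 = 1.464 d
  layer 3 (medium sand): t_3 = 10.1 × 0.25 / 1.953 = 1.293 d
Total t = Σ t_i = 2.864 days.

2.86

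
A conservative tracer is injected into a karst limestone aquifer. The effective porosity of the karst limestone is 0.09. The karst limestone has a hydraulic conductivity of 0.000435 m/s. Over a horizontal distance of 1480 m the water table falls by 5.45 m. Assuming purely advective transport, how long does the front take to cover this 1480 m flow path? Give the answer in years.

Convert K: 0.000435 m/s × 86400 = 37.58 m/day.
Hydraulic gradient i = Δh / L = 5.45 / 1480 = 0.003682.
Darcy flux q = K · i = 37.58 × 0.003682 = 0.1384 m/day.
Seepage velocity v = q / n_e = 0.1384 / 0.09 = 1.538 m/day.
Travel time t = L / v = 1480 / 1.538 = 962.4 days = 2.635 years.

2.63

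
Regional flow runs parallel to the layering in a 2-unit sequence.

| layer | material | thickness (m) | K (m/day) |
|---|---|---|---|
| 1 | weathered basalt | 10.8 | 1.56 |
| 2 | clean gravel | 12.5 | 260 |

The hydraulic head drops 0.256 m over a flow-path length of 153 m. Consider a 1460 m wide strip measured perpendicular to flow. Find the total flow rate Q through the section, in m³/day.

Flow is parallel to layering, so each bed carries its own Darcy discharge and the transmissivities add.
Σ(K_i·b_i) = 1.56×10.8 + 260×12.5 = 3267 m²/day.
Hydraulic gradient i = Δh / L = 0.256 / 153 = 0.001673.
Q = Σ(K_i·b_i) · W · i = 3267 × 1460 × 0.001673 = 7981 m³/day.

7980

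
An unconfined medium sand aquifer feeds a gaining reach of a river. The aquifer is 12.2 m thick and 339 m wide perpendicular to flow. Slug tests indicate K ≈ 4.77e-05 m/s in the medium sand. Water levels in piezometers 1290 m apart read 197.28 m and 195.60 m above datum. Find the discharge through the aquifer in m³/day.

Convert K: 4.77e-05 m/s × 86400 = 4.121 m/day.
Cross-sectional area A = 339 × 12.2 = 4136 m².
Hydraulic gradient i = (197.28 − 195.60) / 1290 = 1.68 / 1290 = 0.001302.
Darcy's law: Q = K · A · i = 4.121 × 4136 × 0.001302 = 22.20 m³/day.

22.2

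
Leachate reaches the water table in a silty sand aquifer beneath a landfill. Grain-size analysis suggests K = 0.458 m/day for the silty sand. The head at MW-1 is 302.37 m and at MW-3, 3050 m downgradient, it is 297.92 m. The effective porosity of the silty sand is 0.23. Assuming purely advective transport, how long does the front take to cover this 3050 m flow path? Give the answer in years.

Hydraulic gradient i = (302.37 − 297.92) / 3050 = 4.45 / 3050 = 0.001459.
Darcy flux q = K · i = 0.4580 × 0.001459 = 0.0006682 m/day.
Seepage velocity v = q / n_e = 0.0006682 / 0.23 = 0.002905 m/day.
Travel time t = L / v = 3050 / 0.002905 = 1.050e+06 days = 2874 years.

2870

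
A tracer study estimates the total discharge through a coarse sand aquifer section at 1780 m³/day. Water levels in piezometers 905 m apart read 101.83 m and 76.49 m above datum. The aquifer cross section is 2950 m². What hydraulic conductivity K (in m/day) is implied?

21.5

Hydraulic gradient i = (101.83 − 76.49) / 905 = 25.34 / 905 = 0.02800.
From Q = K·A·i, K = Q / (A·i) = 1780 / (2950 × 0.02800) = 21.55 m/day.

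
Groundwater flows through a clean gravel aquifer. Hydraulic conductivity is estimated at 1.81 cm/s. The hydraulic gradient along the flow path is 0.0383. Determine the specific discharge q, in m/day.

Convert K: 1.81 cm/s × 864 = 1564 m/day.
Hydraulic gradient i = 0.0383.
Specific discharge q = K · i = 1564 × 0.03830 = 59.90 m/day.

59.9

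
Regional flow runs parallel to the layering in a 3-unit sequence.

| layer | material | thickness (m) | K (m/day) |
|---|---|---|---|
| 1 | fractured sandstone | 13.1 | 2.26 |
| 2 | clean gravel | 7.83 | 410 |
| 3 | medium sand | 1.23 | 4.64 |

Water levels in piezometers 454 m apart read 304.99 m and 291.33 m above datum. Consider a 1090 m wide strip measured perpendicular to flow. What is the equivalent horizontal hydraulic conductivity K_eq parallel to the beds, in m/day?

146

Flow is parallel to layering, so each bed carries its own Darcy discharge and the transmissivities add.
Σ(K_i·b_i) = 2.26×13.1 + 410×7.83 + 4.64×1.23 = 3246 m²/day.
Total thickness b = 22.16 m, so K_eq = Σ(K_i·b_i)/b = 146.5 m/day.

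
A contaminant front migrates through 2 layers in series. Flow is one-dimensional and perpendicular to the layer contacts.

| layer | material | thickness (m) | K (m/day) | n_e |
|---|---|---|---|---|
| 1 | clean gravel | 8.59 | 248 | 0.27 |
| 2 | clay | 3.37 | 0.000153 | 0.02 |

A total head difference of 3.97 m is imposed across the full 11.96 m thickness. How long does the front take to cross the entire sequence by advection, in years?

36.3

With flow normal to the layers, continuity requires the same specific discharge q through every layer.
Σ(b_i/K_i) = 8.59/248 + 3.37/0.000153 = 22026 d.
q = Δh / Σ(b_i/K_i) = 3.97 / 22026 = 0.0001802 m/day.
In each layer the seepage velocity is v_i = q/n_i, so the layer transit time is t_i = b_i·n_i / q:
  layer 1 (clean gravel): t_1 = 8.59 × 0.27 / 0.0001802 = 12868 d
  layer 2 (clay): t_2 = 3.37 × 0.02 / 0.0001802 = 373.9 d
Total t = Σ t_i = 13242 days = 36.25 years.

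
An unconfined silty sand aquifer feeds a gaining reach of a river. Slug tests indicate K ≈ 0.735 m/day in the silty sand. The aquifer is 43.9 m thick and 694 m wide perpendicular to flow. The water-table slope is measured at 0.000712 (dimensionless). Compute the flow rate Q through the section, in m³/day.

15.9

Cross-sectional area A = 694 × 43.9 = 30467 m².
Hydraulic gradient i = 0.000712.
Darcy's law: Q = K · A · i = 0.7350 × 30467 × 0.0007120 = 15.94 m³/day.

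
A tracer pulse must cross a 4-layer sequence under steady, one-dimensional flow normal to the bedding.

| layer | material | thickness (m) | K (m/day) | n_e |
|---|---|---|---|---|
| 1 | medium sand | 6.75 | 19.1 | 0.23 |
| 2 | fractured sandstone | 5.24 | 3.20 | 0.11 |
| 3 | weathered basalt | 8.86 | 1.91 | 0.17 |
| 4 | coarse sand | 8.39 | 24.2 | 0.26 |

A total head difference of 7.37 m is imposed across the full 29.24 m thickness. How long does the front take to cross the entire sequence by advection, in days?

5.51

With flow normal to the layers, continuity requires the same specific discharge q through every layer.
Σ(b_i/K_i) = 6.75/19.1 + 5.24/3.20 + 8.86/1.91 + 8.39/24.2 = 6.976 d.
q = Δh / Σ(b_i/K_i) = 7.37 / 6.976 = 1.056 m/day.
In each layer the seepage velocity is v_i = q/n_i, so the layer transit time is t_i = b_i·n_i / q:
  layer 1 (medium sand): t_1 = 6.75 × 0.23 / 1.056 = 1.470 d
  layer 2 (fractured sandstone): t_2 = 5.24 × 0.11 / 1.056 = 0.5456 d
  layer 3 (weathered basalt): t_3 = 8.86 × 0.17 / 1.056 = 1.426 d
  layer 4 (coarse sand): t_4 = 8.39 × 0.26 / 1.056 = 2.065 d
Total t = Σ t_i = 5.506 days.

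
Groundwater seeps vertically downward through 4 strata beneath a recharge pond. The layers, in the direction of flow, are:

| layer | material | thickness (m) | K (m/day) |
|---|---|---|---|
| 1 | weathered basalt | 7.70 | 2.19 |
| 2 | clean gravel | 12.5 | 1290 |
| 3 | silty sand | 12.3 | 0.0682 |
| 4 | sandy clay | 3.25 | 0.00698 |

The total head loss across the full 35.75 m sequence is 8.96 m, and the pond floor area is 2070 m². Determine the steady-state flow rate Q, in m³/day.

28.6

Flow is perpendicular to layering, so the layers act in series and the equivalent K is the thickness-weighted harmonic mean.
Total thickness L = 7.70 + 12.5 + 12.3 + 3.25 = 35.75 m.
Σ(b_i/K_i) = 7.70/2.19 + 12.5/1290 + 12.3/0.0682 + 3.25/0.00698 = 649.5 d.
K_eq = L / Σ(b_i/K_i) = 35.75 / 649.5 = 0.05504 m/day.
Q = K_eq · A · (Δh/L) = 0.05504 × 2070 × (8.96/35.75) = 28.56 m³/day.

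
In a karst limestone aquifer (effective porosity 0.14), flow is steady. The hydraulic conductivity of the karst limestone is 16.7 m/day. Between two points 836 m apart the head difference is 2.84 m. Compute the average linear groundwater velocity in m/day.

Hydraulic gradient i = Δh / L = 2.84 / 836 = 0.003397.
Darcy flux q = K · i = 16.70 × 0.003397 = 0.05673 m/day.
Seepage velocity v = q / n_e = 0.05673 / 0.14 = 0.4052 m/day.

0.405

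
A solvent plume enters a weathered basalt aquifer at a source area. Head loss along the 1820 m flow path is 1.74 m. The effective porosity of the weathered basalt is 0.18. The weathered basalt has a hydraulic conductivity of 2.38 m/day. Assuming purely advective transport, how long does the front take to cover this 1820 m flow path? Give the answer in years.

Hydraulic gradient i = Δh / L = 1.74 / 1820 = 0.0009560.
Darcy flux q = K · i = 2.380 × 0.0009560 = 0.002275 m/day.
Seepage velocity v = q / n_e = 0.002275 / 0.18 = 0.01264 m/day.
Travel time t = L / v = 1820 / 0.01264 = 1.440e+05 days = 394.2 years.

394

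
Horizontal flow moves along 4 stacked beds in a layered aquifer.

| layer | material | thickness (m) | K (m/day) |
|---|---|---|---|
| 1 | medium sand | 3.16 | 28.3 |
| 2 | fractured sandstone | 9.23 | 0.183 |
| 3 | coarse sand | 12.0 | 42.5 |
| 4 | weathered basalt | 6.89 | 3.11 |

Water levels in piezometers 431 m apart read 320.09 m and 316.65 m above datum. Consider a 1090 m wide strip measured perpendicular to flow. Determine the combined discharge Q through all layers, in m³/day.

5420

Flow is parallel to layering, so each bed carries its own Darcy discharge and the transmissivities add.
Σ(K_i·b_i) = 28.3×3.16 + 0.183×9.23 + 42.5×12.0 + 3.11×6.89 = 622.5 m²/day.
Hydraulic gradient i = (320.09 − 316.65) / 431 = 3.44 / 431 = 0.007981.
Q = Σ(K_i·b_i) · W · i = 622.5 × 1090 × 0.007981 = 5416 m³/day.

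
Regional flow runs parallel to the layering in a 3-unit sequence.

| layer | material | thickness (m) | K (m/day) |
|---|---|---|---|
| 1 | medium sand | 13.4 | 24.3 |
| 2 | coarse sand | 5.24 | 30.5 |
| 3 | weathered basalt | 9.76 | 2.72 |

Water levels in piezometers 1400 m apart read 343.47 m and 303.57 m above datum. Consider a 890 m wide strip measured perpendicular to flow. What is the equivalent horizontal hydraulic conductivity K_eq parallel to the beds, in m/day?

Flow is parallel to layering, so each bed carries its own Darcy discharge and the transmissivities add.
Σ(K_i·b_i) = 24.3×13.4 + 30.5×5.24 + 2.72×9.76 = 512.0 m²/day.
Total thickness b = 28.40 m, so K_eq = Σ(K_i·b_i)/b = 18.03 m/day.

18.0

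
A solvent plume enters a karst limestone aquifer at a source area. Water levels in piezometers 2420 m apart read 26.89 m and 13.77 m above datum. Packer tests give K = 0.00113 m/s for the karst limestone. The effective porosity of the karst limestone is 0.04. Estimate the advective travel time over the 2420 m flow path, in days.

183

Convert K: 0.00113 m/s × 86400 = 97.63 m/day.
Hydraulic gradient i = (26.89 − 13.77) / 2420 = 13.12 / 2420 = 0.005421.
Darcy flux q = K · i = 97.63 × 0.005421 = 0.5293 m/day.
Seepage velocity v = q / n_e = 0.5293 / 0.04 = 13.23 m/day.
Travel time t = L / v = 2420 / 13.23 = 182.9 days.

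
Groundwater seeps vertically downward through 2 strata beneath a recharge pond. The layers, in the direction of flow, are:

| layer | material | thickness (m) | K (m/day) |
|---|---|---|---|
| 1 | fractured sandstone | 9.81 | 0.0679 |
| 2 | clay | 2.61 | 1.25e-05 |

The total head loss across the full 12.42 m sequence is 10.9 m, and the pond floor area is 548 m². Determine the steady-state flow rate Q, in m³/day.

0.0286

Flow is perpendicular to layering, so the layers act in series and the equivalent K is the thickness-weighted harmonic mean.
Total thickness L = 9.81 + 2.61 = 12.42 m.
Σ(b_i/K_i) = 9.81/0.0679 + 2.61/1.25e-05 = 2.089e+05 d.
K_eq = L / Σ(b_i/K_i) = 12.42 / 2.089e+05 = 5.944e-05 m/day.
Q = K_eq · A · (Δh/L) = 5.944e-05 × 548 × (10.9/12.42) = 0.02859 m³/day.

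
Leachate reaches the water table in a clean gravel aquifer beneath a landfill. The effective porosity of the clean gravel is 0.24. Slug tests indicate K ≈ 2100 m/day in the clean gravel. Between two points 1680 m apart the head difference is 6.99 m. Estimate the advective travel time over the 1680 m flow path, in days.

46.1

Hydraulic gradient i = Δh / L = 6.99 / 1680 = 0.004161.
Darcy flux q = K · i = 2100 × 0.004161 = 8.738 m/day.
Seepage velocity v = q / n_e = 8.738 / 0.24 = 36.41 m/day.
Travel time t = L / v = 1680 / 36.41 = 46.15 days.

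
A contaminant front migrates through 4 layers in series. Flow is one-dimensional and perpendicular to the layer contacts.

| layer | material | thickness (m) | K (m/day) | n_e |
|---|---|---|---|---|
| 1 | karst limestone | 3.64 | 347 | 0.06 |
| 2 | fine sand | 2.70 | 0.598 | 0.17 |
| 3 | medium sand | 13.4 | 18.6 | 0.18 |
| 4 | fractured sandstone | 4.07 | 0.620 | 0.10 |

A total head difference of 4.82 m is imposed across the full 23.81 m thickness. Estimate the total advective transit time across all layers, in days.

With flow normal to the layers, continuity requires the same specific discharge q through every layer.
Σ(b_i/K_i) = 3.64/347 + 2.70/0.598 + 13.4/18.6 + 4.07/0.620 = 11.81 d.
q = Δh / Σ(b_i/K_i) = 4.82 / 11.81 = 0.4081 m/day.
In each layer the seepage velocity is v_i = q/n_i, so the layer transit time is t_i = b_i·n_i / q:
  layer 1 (karst limestone): t_1 = 3.64 × 0.06 / 0.4081 = 0.5351 d
  layer 2 (fine sand): t_2 = 2.70 × 0.17 / 0.4081 = 1.125 d
  layer 3 (medium sand): t_3 = 13.4 × 0.18 / 0.4081 = 5.910 d
  layer 4 (fractured sandstone): t_4 = 4.07 × 0.10 / 0.4081 = 0.9973 d
Total t = Σ t_i = 8.567 days.

8.57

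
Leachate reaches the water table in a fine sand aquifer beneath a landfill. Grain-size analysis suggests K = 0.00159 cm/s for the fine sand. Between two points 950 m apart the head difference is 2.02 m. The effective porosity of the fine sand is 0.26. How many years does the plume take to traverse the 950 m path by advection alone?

Convert K: 0.00159 cm/s × 864 = 1.374 m/day.
Hydraulic gradient i = Δh / L = 2.02 / 950 = 0.002126.
Darcy flux q = K · i = 1.374 × 0.002126 = 0.002921 m/day.
Seepage velocity v = q / n_e = 0.002921 / 0.26 = 0.01123 m/day.
Travel time t = L / v = 950 / 0.01123 = 84559 days = 231.5 years.

232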